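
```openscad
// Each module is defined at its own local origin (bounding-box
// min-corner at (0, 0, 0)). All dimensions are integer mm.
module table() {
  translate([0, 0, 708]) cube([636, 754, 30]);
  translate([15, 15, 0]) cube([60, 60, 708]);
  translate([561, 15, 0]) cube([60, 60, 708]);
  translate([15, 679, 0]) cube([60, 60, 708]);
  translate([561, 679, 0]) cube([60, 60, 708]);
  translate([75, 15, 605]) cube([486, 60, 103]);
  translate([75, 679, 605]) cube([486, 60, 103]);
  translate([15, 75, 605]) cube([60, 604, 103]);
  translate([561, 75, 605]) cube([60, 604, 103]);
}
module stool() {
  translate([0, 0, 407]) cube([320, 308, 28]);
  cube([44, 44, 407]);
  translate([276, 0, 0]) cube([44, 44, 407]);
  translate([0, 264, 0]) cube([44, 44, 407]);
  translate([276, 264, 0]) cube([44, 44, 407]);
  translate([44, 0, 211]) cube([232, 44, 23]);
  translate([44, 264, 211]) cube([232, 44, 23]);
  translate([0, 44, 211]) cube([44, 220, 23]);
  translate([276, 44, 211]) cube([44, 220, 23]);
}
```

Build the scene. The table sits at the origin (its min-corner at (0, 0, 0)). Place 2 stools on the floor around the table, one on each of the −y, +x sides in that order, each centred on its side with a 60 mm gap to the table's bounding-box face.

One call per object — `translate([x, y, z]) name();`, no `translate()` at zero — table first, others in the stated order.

table();
translate([158, -368, 0]) stool();
translate([696, 223, 0]) stool();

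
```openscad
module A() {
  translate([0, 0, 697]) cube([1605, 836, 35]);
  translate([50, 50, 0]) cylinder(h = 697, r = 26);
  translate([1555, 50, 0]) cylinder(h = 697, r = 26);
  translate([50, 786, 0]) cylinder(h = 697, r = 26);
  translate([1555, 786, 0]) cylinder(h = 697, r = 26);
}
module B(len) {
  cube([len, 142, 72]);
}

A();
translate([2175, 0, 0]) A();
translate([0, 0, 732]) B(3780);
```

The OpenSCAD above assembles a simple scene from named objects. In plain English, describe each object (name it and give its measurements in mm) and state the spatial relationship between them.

A is a table with a 1605×836 mm rectangular top, 35 mm thick, top surface at z = 732 mm, supported by four round legs of 52 mm diameter, each leg's bounding box inset 24 mm from the nearest pair of top edges, running from the floor.

B is a rectangular beam 3780 mm long (x), 142 mm deep (y), 72 mm thick (z).

The beam spans the tops of two tables placed 570 mm apart, resting at z = 732 mm.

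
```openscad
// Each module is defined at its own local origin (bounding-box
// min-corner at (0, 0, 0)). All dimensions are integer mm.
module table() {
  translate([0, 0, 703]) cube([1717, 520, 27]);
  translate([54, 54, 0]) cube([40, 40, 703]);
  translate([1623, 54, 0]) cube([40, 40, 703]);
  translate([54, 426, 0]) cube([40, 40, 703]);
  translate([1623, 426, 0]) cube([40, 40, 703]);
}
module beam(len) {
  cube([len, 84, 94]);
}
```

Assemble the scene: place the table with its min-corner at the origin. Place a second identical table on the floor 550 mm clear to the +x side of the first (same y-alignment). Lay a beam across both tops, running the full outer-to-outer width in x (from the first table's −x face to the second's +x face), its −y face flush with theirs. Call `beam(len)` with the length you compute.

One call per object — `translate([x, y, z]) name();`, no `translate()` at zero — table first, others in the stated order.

table();
translate([2267, 0, 0]) table();
translate([0, 0, 730]) beam(3984);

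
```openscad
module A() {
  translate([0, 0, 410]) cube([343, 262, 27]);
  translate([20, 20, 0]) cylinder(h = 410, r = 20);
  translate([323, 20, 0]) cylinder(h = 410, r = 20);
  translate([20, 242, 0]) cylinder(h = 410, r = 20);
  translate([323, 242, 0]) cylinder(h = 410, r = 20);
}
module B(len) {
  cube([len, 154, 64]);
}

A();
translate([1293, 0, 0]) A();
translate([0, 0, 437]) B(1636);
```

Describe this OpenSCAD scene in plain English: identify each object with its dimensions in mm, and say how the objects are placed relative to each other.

A is a simple wooden stool: a rectangular seat 343 mm (x) by 262 mm (y), 27 mm thick, top face at z = 437 mm, on four round legs, each 40 mm in diameter. The legs rest on z = 0, each leg's axis is inset half a diameter from the nearest pair of seat edges (so the leg's bounding box is flush with the corner).

B is a rectangular beam 1636 mm long (x), 154 mm deep (y), 64 mm thick (z).

The beam spans the tops of two stools placed 950 mm apart, resting at z = 437 mm.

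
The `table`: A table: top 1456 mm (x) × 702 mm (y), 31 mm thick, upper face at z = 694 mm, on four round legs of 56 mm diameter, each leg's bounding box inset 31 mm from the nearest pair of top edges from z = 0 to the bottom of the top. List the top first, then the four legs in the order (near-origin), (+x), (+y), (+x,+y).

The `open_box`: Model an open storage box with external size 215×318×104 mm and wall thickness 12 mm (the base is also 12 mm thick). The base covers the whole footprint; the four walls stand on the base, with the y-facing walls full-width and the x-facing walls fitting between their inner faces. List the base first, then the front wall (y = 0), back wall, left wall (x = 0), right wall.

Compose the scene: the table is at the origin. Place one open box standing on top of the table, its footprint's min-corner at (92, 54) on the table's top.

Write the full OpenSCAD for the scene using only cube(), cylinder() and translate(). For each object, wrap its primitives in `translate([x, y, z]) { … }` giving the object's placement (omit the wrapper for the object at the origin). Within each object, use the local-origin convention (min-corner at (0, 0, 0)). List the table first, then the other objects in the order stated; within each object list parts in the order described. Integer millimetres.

translate([0, 0, 663]) cube([1456, 702, 31]);
translate([59, 59, 0]) cylinder(h = 663, r = 28);
translate([1397, 59, 0]) cylinder(h = 663, r = 28);
translate([59, 643, 0]) cylinder(h = 663, r = 28);
translate([1397, 643, 0]) cylinder(h = 663, r = 28);
translate([92, 54, 694]) {
  cube([215, 318, 12]);
  translate([0, 0, 12]) cube([215, 12, 92]);
  translate([0, 306, 12]) cube([215, 12, 92]);
  translate([0, 12, 12]) cube([12, 294, 92]);
  translate([203, 12, 12]) cube([12, 294, 92]);
}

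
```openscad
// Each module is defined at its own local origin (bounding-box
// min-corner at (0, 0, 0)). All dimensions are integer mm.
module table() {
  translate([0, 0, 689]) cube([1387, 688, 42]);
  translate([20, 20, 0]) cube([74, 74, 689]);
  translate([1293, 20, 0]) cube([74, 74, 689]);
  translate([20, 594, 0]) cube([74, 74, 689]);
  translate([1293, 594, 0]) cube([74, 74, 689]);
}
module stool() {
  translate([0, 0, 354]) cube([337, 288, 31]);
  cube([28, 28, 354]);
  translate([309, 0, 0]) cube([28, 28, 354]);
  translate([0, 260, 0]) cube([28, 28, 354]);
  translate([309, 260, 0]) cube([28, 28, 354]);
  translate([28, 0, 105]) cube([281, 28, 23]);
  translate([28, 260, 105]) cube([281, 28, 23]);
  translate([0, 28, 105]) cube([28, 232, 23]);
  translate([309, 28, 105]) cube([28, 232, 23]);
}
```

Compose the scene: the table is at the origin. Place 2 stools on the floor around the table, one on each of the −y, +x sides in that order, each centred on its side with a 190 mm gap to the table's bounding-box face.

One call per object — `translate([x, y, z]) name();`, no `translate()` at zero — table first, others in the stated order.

table();
translate([525, -478, 0]) stool();
translate([1577, 200, 0]) stool();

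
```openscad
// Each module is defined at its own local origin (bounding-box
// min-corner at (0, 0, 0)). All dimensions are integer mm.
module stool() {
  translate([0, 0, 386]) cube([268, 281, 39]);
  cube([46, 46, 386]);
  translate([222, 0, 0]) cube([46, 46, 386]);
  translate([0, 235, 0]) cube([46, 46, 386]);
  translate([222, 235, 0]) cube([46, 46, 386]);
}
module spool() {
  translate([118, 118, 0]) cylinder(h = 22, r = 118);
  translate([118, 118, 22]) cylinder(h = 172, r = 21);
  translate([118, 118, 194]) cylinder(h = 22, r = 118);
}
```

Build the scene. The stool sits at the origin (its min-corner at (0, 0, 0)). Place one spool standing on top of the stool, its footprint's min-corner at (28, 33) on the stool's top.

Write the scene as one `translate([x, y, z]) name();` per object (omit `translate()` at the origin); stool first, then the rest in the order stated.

stool();
translate([28, 33, 425]) spool();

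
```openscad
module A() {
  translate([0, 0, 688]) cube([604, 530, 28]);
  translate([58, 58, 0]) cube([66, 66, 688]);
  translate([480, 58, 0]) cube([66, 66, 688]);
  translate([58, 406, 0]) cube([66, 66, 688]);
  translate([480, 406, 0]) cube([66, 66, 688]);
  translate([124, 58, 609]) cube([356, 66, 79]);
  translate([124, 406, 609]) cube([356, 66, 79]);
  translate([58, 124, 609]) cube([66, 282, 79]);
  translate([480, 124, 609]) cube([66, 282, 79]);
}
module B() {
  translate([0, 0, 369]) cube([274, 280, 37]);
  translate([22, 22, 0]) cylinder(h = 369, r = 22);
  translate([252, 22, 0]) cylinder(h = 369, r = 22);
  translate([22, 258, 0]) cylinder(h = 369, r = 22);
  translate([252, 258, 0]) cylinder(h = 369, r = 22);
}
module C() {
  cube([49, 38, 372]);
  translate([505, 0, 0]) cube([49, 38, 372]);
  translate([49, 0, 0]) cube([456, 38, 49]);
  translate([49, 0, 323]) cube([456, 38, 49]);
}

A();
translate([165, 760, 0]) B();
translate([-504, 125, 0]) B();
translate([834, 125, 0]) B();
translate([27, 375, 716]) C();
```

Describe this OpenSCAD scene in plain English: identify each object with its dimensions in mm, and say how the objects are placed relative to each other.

A is a rectangular dining table. The top is 604×530×28 mm with its upper surface at z = 716 mm. It stands on four 66×66 mm square legs, each inset 58 mm from the nearest pair of top edges, running from the floor to the underside of the top. Four apron rails, 66 mm thick and 79 mm tall, run between adjacent legs with their top edges flush with the underside of the top and their outer faces flush with the legs' outer faces.

B is a four-legged stool. The seat is 274×280 mm, 37 mm thick, top at z = 406 mm. It stands on four round legs, each 44 mm in diameter, from z = 0 to the seat underside, each leg's axis is inset half a diameter from the nearest pair of seat edges (so the leg's bounding box is flush with the corner).

C is a rectangular picture frame lying in the x–z plane (depth along y). The opening is 456 mm wide (x) by 274 mm tall (z), surrounded by a border 49 mm wide on all four sides. The frame is 38 mm deep and is made of two full-height vertical stiles with two horizontal rails fitted between them.

Three stools sit around the table at the +y, −x, +x sides. The picture frame is on top of the table.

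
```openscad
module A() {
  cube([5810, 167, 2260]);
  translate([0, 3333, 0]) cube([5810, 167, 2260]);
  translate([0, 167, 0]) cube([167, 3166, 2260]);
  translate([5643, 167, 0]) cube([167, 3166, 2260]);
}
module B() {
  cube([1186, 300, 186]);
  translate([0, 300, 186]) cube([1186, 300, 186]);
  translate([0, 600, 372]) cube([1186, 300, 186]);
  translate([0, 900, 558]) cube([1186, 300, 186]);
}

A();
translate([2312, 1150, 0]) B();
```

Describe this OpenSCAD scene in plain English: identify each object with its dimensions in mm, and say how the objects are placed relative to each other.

A is the wall frame of a small rectangular building: four walls, each 2260 mm tall and 167 mm thick, enclosing a footprint 5810 mm (x) by 3500 mm (y) outside-to-outside, with no floor or roof. The front and back walls (the −y and +y sides) span the full width; the two side walls fit between them.

B is a straight staircase of 4 solid steps. Each step is 1186 mm wide (x), 300 mm deep (y, the going) and 186 mm tall (the rise). The first step rests on the floor; each subsequent step sits one going further in +y and one rise higher in +z, directly behind and above the previous step with no overlap.

The staircase sits inside the house frame, centred.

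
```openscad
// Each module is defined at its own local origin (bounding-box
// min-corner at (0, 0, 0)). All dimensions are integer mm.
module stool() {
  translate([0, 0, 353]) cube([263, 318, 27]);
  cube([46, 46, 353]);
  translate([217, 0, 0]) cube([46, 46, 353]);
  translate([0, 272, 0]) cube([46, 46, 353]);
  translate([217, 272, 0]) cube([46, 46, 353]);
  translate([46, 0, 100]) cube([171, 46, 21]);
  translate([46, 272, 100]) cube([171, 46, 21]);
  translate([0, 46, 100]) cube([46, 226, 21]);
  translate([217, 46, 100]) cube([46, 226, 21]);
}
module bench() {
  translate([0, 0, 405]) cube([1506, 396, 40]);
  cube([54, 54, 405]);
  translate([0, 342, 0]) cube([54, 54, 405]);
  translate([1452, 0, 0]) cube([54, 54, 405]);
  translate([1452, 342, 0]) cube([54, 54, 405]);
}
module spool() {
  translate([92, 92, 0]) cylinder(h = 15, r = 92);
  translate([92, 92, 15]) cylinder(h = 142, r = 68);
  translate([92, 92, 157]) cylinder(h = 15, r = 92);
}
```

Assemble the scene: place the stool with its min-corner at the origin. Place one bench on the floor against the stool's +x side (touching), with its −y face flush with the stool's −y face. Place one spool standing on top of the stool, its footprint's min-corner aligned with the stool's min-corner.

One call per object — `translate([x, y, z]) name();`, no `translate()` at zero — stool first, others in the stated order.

stool();
translate([263, 0, 0]) bench();
translate([0, 0, 380]) spool();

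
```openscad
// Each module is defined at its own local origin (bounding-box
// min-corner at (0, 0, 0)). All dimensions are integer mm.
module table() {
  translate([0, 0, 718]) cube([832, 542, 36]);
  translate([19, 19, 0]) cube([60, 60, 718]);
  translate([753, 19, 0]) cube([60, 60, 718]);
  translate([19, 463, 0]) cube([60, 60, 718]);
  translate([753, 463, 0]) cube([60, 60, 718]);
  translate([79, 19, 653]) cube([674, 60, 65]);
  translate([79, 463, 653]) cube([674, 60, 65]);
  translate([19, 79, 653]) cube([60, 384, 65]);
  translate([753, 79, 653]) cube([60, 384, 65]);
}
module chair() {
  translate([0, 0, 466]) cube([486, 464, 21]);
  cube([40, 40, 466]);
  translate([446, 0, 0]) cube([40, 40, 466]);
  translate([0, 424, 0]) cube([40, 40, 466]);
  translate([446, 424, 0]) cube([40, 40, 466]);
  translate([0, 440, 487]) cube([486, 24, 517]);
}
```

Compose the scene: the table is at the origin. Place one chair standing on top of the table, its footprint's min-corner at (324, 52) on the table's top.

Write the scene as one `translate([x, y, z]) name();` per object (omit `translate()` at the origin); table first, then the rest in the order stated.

table();
translate([324, 52, 754]) chair();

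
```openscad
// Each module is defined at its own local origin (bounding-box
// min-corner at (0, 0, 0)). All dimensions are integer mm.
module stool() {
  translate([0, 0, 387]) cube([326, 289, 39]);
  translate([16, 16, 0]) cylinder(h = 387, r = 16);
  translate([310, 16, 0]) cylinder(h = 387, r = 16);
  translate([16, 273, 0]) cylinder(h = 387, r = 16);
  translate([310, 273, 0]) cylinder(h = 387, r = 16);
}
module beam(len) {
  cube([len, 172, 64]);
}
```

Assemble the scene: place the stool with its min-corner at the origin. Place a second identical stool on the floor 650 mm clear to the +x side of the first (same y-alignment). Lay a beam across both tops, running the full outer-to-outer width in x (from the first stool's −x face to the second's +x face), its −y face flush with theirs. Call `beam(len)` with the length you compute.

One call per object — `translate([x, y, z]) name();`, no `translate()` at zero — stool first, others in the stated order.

stool();
translate([976, 0, 0]) stool();
translate([0, 0, 426]) beam(1302);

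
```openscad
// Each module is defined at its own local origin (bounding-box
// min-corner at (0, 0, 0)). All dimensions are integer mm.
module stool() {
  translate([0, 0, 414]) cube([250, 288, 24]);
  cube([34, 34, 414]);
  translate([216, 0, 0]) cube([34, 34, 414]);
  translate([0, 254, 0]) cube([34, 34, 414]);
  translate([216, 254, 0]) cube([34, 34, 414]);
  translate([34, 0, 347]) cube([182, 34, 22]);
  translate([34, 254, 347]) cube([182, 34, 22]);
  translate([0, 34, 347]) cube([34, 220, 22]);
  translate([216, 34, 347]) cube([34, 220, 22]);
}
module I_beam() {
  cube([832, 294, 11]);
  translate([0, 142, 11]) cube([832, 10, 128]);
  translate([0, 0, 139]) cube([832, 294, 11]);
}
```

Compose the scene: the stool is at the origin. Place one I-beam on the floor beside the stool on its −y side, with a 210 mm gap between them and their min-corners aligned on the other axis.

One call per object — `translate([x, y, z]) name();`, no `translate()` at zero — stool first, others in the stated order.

stool();
translate([0, -504, 0]) I_beam();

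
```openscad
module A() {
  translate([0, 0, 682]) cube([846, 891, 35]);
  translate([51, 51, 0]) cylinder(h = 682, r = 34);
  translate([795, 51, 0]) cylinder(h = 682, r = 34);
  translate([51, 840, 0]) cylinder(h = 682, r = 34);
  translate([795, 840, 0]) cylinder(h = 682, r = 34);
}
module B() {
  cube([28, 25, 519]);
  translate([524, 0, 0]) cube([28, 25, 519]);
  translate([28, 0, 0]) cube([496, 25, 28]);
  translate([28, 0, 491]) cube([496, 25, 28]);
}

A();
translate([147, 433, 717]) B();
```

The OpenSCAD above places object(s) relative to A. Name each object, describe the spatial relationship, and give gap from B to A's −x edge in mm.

The picture frame's min-x is at 147; the table's min-x is 0; gap = 147 mm.

A is a table. B is a picture frame. The picture frame is on top of the table, centred. The gap from the picture frame to the table's −x edge is 147 mm.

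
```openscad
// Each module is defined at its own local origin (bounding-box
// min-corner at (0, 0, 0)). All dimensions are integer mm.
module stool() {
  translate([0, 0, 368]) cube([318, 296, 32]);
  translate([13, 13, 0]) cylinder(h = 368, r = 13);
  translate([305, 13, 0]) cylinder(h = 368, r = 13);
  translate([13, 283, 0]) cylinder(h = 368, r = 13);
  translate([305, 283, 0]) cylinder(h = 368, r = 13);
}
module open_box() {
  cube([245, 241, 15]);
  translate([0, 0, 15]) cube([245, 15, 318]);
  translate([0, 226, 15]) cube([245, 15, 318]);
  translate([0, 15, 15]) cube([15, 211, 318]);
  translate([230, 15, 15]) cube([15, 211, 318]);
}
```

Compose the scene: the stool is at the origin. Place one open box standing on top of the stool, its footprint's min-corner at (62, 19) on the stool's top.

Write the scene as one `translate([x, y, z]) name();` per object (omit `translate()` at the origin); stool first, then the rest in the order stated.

stool();
translate([62, 19, 400]) open_box();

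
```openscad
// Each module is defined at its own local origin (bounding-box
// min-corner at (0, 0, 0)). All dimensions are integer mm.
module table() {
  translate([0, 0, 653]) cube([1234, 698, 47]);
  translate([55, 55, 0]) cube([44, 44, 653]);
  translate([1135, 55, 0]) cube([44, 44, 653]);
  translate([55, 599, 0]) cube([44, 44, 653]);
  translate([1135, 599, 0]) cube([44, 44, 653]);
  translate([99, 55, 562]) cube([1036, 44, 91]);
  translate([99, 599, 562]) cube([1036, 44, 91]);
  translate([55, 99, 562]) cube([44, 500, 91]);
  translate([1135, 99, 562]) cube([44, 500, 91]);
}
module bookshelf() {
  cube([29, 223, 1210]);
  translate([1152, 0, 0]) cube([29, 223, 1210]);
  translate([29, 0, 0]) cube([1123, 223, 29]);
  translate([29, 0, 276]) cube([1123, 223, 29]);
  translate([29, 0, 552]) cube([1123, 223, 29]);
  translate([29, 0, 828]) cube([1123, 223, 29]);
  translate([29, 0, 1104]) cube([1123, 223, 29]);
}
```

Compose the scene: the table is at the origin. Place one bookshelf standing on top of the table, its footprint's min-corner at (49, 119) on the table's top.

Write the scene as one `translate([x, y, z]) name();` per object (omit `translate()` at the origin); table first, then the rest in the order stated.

table();
translate([49, 119, 700]) bookshelf();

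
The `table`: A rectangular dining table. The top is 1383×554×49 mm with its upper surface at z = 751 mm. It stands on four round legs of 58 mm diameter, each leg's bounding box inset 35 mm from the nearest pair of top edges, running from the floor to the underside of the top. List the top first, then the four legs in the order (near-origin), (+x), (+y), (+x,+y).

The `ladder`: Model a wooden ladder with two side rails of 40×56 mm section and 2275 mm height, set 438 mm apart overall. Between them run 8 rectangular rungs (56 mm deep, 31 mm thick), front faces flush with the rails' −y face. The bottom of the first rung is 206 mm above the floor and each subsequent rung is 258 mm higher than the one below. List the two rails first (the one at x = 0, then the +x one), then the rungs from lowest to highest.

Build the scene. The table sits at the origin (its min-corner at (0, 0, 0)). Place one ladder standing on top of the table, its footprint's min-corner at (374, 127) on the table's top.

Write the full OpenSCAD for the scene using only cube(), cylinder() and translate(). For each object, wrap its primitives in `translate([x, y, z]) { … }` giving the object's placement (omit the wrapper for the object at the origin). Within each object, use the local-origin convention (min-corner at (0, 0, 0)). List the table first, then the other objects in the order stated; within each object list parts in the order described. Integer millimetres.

translate([0, 0, 702]) cube([1383, 554, 49]);
translate([64, 64, 0]) cylinder(h = 702, r = 29);
translate([1319, 64, 0]) cylinder(h = 702, r = 29);
translate([64, 490, 0]) cylinder(h = 702, r = 29);
translate([1319, 490, 0]) cylinder(h = 702, r = 29);
translate([374, 127, 751]) {
  cube([40, 56, 2275]);
  translate([398, 0, 0]) cube([40, 56, 2275]);
  translate([40, 0, 206]) cube([358, 56, 31]);
  translate([40, 0, 464]) cube([358, 56, 31]);
  translate([40, 0, 722]) cube([358, 56, 31]);
  translate([40, 0, 980]) cube([358, 56, 31]);
  translate([40, 0, 1238]) cube([358, 56, 31]);
  translate([40, 0, 1496]) cube([358, 56, 31]);
  translate([40, 0, 1754]) cube([358, 56, 31]);
  translate([40, 0, 2012]) cube([358, 56, 31]);
}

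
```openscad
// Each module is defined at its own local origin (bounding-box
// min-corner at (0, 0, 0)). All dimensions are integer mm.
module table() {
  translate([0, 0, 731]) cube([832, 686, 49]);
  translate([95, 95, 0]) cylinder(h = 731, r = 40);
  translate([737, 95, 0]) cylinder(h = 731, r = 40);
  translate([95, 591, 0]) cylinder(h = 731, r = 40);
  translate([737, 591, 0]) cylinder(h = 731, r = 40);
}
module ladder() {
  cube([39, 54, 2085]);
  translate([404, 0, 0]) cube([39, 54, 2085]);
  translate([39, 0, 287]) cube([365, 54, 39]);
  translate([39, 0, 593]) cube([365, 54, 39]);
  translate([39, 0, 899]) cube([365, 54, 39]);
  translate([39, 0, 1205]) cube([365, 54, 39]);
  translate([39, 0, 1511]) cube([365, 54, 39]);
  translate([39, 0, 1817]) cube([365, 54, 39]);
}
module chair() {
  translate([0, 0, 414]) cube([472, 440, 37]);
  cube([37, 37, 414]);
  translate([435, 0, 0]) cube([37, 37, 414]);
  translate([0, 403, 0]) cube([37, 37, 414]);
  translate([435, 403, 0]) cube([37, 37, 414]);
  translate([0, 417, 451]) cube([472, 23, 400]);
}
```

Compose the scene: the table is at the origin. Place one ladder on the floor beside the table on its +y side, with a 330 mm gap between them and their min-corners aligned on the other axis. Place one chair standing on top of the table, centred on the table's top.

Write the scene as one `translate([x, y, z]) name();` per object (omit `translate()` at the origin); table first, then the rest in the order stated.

table();
translate([0, 1016, 0]) ladder();
translate([180, 123, 780]) chair();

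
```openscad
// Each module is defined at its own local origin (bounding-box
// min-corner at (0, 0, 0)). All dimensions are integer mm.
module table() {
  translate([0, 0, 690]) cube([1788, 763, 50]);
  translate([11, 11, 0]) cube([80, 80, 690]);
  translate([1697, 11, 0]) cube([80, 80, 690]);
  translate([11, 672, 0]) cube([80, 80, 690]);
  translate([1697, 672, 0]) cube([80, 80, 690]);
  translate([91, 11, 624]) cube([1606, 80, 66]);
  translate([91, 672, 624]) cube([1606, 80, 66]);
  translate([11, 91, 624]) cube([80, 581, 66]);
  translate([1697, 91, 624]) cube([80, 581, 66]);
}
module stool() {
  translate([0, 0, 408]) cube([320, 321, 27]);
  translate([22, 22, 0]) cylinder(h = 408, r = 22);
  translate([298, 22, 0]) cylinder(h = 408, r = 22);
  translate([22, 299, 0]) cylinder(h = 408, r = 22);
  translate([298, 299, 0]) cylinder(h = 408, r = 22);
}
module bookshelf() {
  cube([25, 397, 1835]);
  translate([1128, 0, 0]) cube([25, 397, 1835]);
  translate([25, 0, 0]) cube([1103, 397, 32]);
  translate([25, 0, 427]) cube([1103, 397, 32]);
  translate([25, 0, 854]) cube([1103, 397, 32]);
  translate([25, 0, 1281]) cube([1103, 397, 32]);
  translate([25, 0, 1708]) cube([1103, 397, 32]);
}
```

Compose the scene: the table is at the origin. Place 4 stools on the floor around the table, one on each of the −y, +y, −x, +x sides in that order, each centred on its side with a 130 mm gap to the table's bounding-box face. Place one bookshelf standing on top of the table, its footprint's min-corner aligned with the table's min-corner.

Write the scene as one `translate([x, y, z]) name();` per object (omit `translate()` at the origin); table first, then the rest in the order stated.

table();
translate([734, -451, 0]) stool();
translate([734, 893, 0]) stool();
translate([-450, 221, 0]) stool();
translate([1918, 221, 0]) stool();
translate([0, 0, 740]) bookshelf();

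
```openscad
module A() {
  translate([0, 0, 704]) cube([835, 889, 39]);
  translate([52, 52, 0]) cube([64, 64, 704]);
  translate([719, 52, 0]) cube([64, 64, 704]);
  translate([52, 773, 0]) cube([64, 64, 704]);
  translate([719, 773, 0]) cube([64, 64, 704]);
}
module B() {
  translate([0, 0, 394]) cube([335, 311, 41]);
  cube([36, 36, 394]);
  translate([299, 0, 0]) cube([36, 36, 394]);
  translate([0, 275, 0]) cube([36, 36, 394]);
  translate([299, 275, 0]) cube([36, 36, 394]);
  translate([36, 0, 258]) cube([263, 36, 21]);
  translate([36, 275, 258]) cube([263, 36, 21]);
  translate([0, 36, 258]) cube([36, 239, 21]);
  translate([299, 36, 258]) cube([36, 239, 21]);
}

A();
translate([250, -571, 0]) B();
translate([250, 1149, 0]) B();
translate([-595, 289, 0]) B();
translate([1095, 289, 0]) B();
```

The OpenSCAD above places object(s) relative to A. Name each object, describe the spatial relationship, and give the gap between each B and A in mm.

Each stool's nearest face is 260 mm from the table's bounding box.

A is a table. B is a stool. Four stools sit around the table at the −y, +y, −x, +x sides. The gap between each stool and the table is 260 mm.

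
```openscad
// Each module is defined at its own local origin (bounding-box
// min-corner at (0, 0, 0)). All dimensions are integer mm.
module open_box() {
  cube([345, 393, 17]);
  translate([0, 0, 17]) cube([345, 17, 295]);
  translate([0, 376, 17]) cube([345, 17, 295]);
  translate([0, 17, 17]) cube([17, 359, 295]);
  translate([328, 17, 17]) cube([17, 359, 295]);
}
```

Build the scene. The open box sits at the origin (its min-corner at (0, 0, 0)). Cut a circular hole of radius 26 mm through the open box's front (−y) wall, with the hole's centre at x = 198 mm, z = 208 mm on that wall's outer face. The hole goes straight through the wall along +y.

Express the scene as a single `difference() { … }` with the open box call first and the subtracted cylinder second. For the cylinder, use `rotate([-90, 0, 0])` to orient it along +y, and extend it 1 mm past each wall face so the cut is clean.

difference() {
  open_box();
  translate([198, -1, 208]) rotate([-90, 0, 0]) cylinder(h = 19, r = 26);
}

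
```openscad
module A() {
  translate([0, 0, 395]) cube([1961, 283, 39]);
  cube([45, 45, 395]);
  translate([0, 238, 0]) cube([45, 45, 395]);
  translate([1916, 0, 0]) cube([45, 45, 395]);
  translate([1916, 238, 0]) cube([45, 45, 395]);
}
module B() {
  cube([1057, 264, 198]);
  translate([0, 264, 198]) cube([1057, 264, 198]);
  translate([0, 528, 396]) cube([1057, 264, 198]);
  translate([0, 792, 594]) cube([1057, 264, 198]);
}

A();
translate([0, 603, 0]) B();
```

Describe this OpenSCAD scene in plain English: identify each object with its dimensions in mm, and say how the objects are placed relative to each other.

A is a long wooden bench with a 1961 mm (x) × 283 mm (y) seat, 39 mm thick, its top surface 434 mm above the floor. Four 45 mm square legs at the seat corners, flush with the edges, run from z = 0 to the seat underside.

B is a straight staircase of 4 solid steps. Each step is 1057 mm wide (x), 264 mm deep (y, the going) and 198 mm tall (the rise). The first step rests on the floor; each subsequent step sits one going further in +y and one rise higher in +z, directly behind and above the previous step with no overlap.

The staircase is on the floor beside the bench on its +y side.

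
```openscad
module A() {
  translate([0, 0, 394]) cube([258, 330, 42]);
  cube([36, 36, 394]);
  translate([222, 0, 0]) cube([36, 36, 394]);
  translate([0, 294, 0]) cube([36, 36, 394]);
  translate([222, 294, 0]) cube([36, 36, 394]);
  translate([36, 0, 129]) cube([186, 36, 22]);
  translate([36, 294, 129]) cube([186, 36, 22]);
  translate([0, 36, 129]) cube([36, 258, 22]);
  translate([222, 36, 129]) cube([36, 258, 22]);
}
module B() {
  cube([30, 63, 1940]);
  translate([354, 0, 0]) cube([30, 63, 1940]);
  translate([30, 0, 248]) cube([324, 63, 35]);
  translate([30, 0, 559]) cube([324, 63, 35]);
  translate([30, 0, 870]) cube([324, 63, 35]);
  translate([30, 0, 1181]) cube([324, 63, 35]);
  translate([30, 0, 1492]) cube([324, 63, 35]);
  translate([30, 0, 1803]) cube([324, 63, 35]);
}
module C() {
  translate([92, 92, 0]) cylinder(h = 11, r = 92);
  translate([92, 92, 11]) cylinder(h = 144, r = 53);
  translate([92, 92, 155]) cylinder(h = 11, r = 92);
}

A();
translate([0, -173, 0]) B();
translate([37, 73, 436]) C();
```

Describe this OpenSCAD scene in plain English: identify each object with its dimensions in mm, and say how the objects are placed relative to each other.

A is a simple wooden stool: a rectangular seat 258 mm (x) by 330 mm (y), 42 mm thick, top face at z = 436 mm, on four square legs, each 36×36 mm in cross-section. The legs rest on z = 0, each flush with a corner of the seat. Four stretchers, 36 mm wide and 22 mm tall, connect adjacent legs with their undersides at z = 129 mm, each running between the inner faces of the legs it joins and aligned with the legs' outer faces on the other axis.

B is a wooden ladder with two side rails of 30×63 mm section and 1940 mm height, set 384 mm apart overall. Between them run 6 rectangular rungs (63 mm deep, 35 mm thick), front faces flush with the rails' −y face. The bottom of the first rung is 248 mm above the floor and each subsequent rung is 311 mm higher than the one below.

C is a spool: two coaxial disc flanges of radius 92 mm and thickness 11 mm, joined by a core cylinder of radius 53 mm and height 144 mm. The lower flange rests on z = 0 and the three cylinders share a vertical axis.

The ladder is on the floor beside the stool on its −y side. The spool is on top of the stool, centred.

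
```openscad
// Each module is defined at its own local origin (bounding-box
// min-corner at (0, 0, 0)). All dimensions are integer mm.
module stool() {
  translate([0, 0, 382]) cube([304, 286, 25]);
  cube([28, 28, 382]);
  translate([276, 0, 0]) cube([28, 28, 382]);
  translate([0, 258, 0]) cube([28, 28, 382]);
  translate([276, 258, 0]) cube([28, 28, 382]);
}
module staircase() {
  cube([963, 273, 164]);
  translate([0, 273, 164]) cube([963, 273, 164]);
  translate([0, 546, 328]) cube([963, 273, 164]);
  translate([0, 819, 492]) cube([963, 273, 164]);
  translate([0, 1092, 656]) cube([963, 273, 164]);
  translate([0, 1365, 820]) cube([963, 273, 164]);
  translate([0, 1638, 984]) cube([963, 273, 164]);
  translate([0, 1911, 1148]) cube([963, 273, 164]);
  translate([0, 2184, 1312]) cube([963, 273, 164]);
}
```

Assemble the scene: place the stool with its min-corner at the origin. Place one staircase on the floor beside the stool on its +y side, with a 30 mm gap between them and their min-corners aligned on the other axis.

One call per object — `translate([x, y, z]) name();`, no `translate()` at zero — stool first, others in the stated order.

stool();
translate([0, 316, 0]) staircase();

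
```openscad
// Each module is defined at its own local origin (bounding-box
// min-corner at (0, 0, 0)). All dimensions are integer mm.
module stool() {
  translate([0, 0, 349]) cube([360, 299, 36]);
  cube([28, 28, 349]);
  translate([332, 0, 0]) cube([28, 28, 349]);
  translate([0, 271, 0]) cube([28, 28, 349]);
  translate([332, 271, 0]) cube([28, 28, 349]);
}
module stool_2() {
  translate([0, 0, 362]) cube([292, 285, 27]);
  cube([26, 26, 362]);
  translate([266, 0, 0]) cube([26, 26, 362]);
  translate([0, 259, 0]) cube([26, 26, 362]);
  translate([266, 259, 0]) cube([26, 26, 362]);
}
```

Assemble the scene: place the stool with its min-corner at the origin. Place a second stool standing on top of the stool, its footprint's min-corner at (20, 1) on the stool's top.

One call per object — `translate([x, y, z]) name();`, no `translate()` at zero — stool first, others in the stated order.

stool();
translate([20, 1, 385]) stool_2();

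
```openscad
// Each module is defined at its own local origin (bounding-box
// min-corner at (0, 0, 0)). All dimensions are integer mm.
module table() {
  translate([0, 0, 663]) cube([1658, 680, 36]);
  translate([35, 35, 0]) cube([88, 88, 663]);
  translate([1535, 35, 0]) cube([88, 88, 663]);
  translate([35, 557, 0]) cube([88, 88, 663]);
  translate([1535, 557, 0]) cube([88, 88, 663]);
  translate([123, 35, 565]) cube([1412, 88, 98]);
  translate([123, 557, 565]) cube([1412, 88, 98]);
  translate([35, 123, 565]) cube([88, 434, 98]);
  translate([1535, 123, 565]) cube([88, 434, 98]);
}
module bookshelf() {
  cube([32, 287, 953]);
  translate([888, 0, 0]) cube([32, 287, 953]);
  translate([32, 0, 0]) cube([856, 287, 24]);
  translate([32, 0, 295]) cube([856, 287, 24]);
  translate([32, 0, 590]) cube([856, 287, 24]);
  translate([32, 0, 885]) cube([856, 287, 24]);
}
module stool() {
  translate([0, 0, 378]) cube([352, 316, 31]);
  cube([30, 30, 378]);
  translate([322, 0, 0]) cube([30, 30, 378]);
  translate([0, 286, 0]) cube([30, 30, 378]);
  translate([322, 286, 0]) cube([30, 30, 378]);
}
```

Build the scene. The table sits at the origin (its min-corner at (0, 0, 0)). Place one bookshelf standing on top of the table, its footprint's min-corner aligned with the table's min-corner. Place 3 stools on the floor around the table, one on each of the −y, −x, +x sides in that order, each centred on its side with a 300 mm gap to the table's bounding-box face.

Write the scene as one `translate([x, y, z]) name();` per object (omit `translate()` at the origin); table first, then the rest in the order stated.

table();
translate([0, 0, 699]) bookshelf();
translate([653, -616, 0]) stool();
translate([-652, 182, 0]) stool();
translate([1958, 182, 0]) stool();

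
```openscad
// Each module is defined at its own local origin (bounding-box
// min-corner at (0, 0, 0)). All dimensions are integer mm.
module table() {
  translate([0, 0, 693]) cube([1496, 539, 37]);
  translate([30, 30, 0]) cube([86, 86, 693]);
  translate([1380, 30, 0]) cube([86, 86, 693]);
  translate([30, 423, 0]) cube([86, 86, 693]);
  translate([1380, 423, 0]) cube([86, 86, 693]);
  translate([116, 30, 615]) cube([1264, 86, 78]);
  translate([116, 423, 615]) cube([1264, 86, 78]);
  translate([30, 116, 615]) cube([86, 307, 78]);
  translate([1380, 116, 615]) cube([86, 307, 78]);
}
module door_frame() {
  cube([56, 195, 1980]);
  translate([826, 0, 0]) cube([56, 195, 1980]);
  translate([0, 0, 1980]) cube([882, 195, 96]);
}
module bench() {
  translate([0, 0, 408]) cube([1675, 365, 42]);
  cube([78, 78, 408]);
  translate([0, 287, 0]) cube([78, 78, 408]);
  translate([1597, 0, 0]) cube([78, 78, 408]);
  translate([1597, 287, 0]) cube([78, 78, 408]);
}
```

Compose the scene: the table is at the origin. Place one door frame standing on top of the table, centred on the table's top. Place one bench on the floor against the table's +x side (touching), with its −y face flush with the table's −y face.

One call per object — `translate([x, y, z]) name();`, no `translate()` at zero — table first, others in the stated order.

table();
translate([307, 172, 730]) door_frame();
translate([1496, 0, 0]) bench();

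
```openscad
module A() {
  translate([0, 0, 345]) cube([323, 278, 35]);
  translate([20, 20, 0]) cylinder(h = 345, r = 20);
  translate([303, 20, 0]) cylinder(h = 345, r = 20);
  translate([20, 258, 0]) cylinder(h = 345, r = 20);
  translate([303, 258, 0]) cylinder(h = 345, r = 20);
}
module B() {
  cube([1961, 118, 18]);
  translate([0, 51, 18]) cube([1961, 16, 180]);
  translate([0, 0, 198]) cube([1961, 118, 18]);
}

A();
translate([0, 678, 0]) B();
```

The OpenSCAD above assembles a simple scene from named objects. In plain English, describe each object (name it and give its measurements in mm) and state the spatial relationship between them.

A is a four-legged stool. The seat is a 323×278×35 mm slab whose top surface is at z = 380 mm; four round legs, each 40 mm in diameter, run from the floor (z = 0) to the underside of the seat, each leg's axis is inset half a diameter from the nearest pair of seat edges (so the leg's bounding box is flush with the corner).

B is an I-beam lying along x, 1961 mm long. Overall section height 216 mm. Two flanges 118 mm wide (y) and 18 mm thick, one on the floor and one at the top; a web 16 mm thick runs between them, centred on the flange width.

The I-beam is on the floor beside the stool on its +y side.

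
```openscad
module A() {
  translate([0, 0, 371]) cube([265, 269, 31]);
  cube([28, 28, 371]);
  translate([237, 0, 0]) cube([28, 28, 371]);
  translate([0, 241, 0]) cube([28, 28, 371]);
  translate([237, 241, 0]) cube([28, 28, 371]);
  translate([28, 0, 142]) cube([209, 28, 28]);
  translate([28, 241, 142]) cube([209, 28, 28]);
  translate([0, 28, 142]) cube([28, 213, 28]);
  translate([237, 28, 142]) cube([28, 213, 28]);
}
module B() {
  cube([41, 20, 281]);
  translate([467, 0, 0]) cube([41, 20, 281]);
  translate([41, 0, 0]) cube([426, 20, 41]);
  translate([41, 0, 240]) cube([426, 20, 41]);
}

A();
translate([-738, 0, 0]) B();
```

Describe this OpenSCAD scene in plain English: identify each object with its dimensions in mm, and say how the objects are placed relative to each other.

A is a four-legged stool. The seat is a 265×269×31 mm slab whose top surface is at z = 402 mm; four square legs, each 28×28 mm in cross-section, run from the floor (z = 0) to the underside of the seat, each flush with a corner of the seat. Four stretchers, 28 mm wide and 28 mm tall, connect adjacent legs with their undersides at z = 142 mm, each running between the inner faces of the legs it joins and aligned with the legs' outer faces on the other axis.

B is a rectangular picture frame lying in the x–z plane (depth along y). The opening is 426 mm wide (x) by 199 mm tall (z), surrounded by a border 41 mm wide on all four sides. The frame is 20 mm deep and is made of two full-height vertical stiles with two horizontal rails fitted between them.

The picture frame is on the floor beside the stool on its −x side.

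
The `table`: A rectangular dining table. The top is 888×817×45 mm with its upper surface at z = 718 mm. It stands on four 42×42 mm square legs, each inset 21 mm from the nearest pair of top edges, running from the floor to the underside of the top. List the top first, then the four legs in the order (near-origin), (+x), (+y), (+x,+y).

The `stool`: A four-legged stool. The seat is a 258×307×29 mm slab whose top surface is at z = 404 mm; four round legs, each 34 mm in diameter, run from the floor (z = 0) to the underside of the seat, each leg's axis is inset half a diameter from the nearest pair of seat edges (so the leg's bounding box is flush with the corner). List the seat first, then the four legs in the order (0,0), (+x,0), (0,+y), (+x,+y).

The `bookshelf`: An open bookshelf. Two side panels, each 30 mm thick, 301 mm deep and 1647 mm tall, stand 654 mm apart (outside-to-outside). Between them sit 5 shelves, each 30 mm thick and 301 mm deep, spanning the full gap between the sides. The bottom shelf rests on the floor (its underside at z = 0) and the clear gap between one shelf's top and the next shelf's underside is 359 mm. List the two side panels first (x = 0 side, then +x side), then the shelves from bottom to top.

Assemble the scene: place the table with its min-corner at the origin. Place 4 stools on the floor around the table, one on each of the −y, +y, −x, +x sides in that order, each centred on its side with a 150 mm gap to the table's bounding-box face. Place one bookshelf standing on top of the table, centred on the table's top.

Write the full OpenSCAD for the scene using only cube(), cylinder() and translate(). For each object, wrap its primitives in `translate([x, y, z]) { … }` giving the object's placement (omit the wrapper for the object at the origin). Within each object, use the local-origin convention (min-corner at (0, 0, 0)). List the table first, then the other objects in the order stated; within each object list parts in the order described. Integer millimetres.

translate([0, 0, 673]) cube([888, 817, 45]);
translate([21, 21, 0]) cube([42, 42, 673]);
translate([825, 21, 0]) cube([42, 42, 673]);
translate([21, 754, 0]) cube([42, 42, 673]);
translate([825, 754, 0]) cube([42, 42, 673]);
translate([315, -457, 0]) {
  translate([0, 0, 375]) cube([258, 307, 29]);
  translate([17, 17, 0]) cylinder(h = 375, r = 17);
  translate([241, 17, 0]) cylinder(h = 375, r = 17);
  translate([17, 290, 0]) cylinder(h = 375, r = 17);
  translate([241, 290, 0]) cylinder(h = 375, r = 17);
}
translate([315, 967, 0]) {
  translate([0, 0, 375]) cube([258, 307, 29]);
  translate([17, 17, 0]) cylinder(h = 375, r = 17);
  translate([241, 17, 0]) cylinder(h = 375, r = 17);
  translate([17, 290, 0]) cylinder(h = 375, r = 17);
  translate([241, 290, 0]) cylinder(h = 375, r = 17);
}
translate([-408, 255, 0]) {
  translate([0, 0, 375]) cube([258, 307, 29]);
  translate([17, 17, 0]) cylinder(h = 375, r = 17);
  translate([241, 17, 0]) cylinder(h = 375, r = 17);
  translate([17, 290, 0]) cylinder(h = 375, r = 17);
  translate([241, 290, 0]) cylinder(h = 375, r = 17);
}
translate([1038, 255, 0]) {
  translate([0, 0, 375]) cube([258, 307, 29]);
  translate([17, 17, 0]) cylinder(h = 375, r = 17);
  translate([241, 17, 0]) cylinder(h = 375, r = 17);
  translate([17, 290, 0]) cylinder(h = 375, r = 17);
  translate([241, 290, 0]) cylinder(h = 375, r = 17);
}
translate([117, 258, 718]) {
  cube([30, 301, 1647]);
  translate([624, 0, 0]) cube([30, 301, 1647]);
  translate([30, 0, 0]) cube([594, 301, 30]);
  translate([30, 0, 389]) cube([594, 301, 30]);
  translate([30, 0, 778]) cube([594, 301, 30]);
  translate([30, 0, 1167]) cube([594, 301, 30]);
  translate([30, 0, 1556]) cube([594, 301, 30]);
}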